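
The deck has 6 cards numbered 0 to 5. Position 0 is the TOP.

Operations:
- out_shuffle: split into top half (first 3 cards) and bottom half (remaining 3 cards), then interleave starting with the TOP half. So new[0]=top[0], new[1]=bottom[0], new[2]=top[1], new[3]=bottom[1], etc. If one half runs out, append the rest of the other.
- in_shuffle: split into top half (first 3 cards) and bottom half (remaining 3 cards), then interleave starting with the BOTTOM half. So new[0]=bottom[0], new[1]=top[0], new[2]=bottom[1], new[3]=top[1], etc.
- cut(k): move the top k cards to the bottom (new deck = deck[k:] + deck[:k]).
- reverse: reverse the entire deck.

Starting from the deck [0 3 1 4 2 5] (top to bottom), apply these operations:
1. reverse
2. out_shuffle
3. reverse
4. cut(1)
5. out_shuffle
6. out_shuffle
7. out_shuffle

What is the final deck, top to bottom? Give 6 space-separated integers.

After op 1 (reverse): [5 2 4 1 3 0]
After op 2 (out_shuffle): [5 1 2 3 4 0]
After op 3 (reverse): [0 4 3 2 1 5]
After op 4 (cut(1)): [4 3 2 1 5 0]
After op 5 (out_shuffle): [4 1 3 5 2 0]
After op 6 (out_shuffle): [4 5 1 2 3 0]
After op 7 (out_shuffle): [4 2 5 3 1 0]

Answer: 4 2 5 3 1 0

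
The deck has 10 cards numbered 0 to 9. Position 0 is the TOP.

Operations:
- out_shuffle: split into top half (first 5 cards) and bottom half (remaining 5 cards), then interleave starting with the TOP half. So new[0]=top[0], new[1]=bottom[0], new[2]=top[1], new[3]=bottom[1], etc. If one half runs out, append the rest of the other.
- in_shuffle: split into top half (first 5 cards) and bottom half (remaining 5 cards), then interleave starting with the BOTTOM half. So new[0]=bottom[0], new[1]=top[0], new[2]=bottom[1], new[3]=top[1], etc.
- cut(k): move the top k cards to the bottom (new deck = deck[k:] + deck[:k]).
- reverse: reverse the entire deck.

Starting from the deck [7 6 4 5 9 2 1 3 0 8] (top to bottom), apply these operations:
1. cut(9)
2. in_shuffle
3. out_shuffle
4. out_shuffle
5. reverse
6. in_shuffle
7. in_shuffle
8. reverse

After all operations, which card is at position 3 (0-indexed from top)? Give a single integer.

Answer: 9

Derivation:
After op 1 (cut(9)): [8 7 6 4 5 9 2 1 3 0]
After op 2 (in_shuffle): [9 8 2 7 1 6 3 4 0 5]
After op 3 (out_shuffle): [9 6 8 3 2 4 7 0 1 5]
After op 4 (out_shuffle): [9 4 6 7 8 0 3 1 2 5]
After op 5 (reverse): [5 2 1 3 0 8 7 6 4 9]
After op 6 (in_shuffle): [8 5 7 2 6 1 4 3 9 0]
After op 7 (in_shuffle): [1 8 4 5 3 7 9 2 0 6]
After op 8 (reverse): [6 0 2 9 7 3 5 4 8 1]
Position 3: card 9.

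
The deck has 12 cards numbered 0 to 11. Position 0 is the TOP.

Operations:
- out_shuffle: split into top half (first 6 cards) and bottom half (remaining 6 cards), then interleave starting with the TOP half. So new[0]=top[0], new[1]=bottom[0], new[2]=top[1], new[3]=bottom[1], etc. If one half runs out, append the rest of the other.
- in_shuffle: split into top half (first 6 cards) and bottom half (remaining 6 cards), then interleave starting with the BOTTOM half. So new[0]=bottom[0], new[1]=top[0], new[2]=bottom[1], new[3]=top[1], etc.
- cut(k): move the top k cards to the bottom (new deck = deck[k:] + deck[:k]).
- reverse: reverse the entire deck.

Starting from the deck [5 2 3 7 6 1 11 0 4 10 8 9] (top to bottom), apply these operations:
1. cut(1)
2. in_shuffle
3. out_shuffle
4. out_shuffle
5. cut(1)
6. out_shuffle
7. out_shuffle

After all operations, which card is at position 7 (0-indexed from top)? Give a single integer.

After op 1 (cut(1)): [2 3 7 6 1 11 0 4 10 8 9 5]
After op 2 (in_shuffle): [0 2 4 3 10 7 8 6 9 1 5 11]
After op 3 (out_shuffle): [0 8 2 6 4 9 3 1 10 5 7 11]
After op 4 (out_shuffle): [0 3 8 1 2 10 6 5 4 7 9 11]
After op 5 (cut(1)): [3 8 1 2 10 6 5 4 7 9 11 0]
After op 6 (out_shuffle): [3 5 8 4 1 7 2 9 10 11 6 0]
After op 7 (out_shuffle): [3 2 5 9 8 10 4 11 1 6 7 0]
Position 7: card 11.

Answer: 11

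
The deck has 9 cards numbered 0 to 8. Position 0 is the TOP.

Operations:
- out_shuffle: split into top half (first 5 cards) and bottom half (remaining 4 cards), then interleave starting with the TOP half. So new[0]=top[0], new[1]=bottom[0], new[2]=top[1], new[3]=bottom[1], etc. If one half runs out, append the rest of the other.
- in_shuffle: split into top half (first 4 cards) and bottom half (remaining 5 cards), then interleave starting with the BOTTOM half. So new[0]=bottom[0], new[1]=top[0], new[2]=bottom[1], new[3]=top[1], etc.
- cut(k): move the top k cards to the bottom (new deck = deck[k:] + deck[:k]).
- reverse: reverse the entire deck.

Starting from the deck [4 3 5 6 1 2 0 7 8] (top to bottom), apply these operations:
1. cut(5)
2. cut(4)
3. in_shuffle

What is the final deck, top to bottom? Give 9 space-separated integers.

After op 1 (cut(5)): [2 0 7 8 4 3 5 6 1]
After op 2 (cut(4)): [4 3 5 6 1 2 0 7 8]
After op 3 (in_shuffle): [1 4 2 3 0 5 7 6 8]

Answer: 1 4 2 3 0 5 7 6 8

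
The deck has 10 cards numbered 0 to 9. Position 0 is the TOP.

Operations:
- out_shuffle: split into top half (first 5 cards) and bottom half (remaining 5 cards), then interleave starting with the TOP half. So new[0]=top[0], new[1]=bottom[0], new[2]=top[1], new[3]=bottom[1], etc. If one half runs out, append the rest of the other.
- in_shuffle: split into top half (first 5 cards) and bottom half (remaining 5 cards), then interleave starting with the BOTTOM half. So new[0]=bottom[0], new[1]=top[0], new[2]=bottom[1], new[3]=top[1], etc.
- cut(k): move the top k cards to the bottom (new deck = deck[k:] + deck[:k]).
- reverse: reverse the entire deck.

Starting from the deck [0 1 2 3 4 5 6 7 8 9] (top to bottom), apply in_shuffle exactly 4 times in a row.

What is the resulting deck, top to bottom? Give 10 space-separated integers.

Answer: 8 6 4 2 0 9 7 5 3 1

Derivation:
After op 1 (in_shuffle): [5 0 6 1 7 2 8 3 9 4]
After op 2 (in_shuffle): [2 5 8 0 3 6 9 1 4 7]
After op 3 (in_shuffle): [6 2 9 5 1 8 4 0 7 3]
After op 4 (in_shuffle): [8 6 4 2 0 9 7 5 3 1]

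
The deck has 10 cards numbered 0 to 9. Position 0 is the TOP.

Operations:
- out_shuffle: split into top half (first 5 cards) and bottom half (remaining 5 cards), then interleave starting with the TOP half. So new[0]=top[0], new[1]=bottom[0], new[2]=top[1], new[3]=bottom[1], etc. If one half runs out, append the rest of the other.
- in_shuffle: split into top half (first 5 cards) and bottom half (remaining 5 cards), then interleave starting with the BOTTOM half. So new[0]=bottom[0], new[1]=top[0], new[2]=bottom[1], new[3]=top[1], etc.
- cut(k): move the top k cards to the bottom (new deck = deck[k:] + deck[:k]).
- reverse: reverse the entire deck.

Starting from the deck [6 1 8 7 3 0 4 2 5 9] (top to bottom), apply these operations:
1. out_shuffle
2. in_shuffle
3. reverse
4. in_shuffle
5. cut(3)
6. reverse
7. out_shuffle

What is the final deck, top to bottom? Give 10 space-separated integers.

After op 1 (out_shuffle): [6 0 1 4 8 2 7 5 3 9]
After op 2 (in_shuffle): [2 6 7 0 5 1 3 4 9 8]
After op 3 (reverse): [8 9 4 3 1 5 0 7 6 2]
After op 4 (in_shuffle): [5 8 0 9 7 4 6 3 2 1]
After op 5 (cut(3)): [9 7 4 6 3 2 1 5 8 0]
After op 6 (reverse): [0 8 5 1 2 3 6 4 7 9]
After op 7 (out_shuffle): [0 3 8 6 5 4 1 7 2 9]

Answer: 0 3 8 6 5 4 1 7 2 9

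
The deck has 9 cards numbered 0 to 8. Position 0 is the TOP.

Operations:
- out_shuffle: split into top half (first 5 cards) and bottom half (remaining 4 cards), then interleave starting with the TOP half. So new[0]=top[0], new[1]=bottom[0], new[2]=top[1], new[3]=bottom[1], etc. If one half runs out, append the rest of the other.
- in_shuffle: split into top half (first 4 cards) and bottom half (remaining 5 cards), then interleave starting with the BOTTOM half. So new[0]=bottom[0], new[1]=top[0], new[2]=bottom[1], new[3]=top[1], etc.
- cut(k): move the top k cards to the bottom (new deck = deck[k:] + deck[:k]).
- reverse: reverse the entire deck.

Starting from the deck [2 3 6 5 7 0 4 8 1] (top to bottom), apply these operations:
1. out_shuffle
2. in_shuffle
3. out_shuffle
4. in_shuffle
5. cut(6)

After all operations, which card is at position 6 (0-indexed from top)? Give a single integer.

Answer: 3

Derivation:
After op 1 (out_shuffle): [2 0 3 4 6 8 5 1 7]
After op 2 (in_shuffle): [6 2 8 0 5 3 1 4 7]
After op 3 (out_shuffle): [6 3 2 1 8 4 0 7 5]
After op 4 (in_shuffle): [8 6 4 3 0 2 7 1 5]
After op 5 (cut(6)): [7 1 5 8 6 4 3 0 2]
Position 6: card 3.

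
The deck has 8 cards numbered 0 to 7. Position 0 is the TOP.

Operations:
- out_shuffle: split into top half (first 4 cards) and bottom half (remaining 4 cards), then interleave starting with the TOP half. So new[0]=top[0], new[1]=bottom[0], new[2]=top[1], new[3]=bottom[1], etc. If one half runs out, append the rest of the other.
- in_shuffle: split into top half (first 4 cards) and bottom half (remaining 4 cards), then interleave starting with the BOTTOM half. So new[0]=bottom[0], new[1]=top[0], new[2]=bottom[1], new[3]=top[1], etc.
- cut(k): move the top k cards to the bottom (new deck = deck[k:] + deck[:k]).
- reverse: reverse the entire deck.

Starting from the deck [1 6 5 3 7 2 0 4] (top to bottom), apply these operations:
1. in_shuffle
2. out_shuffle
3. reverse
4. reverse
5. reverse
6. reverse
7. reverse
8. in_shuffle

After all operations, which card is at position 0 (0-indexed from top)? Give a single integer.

Answer: 5

Derivation:
After op 1 (in_shuffle): [7 1 2 6 0 5 4 3]
After op 2 (out_shuffle): [7 0 1 5 2 4 6 3]
After op 3 (reverse): [3 6 4 2 5 1 0 7]
After op 4 (reverse): [7 0 1 5 2 4 6 3]
After op 5 (reverse): [3 6 4 2 5 1 0 7]
After op 6 (reverse): [7 0 1 5 2 4 6 3]
After op 7 (reverse): [3 6 4 2 5 1 0 7]
After op 8 (in_shuffle): [5 3 1 6 0 4 7 2]
Position 0: card 5.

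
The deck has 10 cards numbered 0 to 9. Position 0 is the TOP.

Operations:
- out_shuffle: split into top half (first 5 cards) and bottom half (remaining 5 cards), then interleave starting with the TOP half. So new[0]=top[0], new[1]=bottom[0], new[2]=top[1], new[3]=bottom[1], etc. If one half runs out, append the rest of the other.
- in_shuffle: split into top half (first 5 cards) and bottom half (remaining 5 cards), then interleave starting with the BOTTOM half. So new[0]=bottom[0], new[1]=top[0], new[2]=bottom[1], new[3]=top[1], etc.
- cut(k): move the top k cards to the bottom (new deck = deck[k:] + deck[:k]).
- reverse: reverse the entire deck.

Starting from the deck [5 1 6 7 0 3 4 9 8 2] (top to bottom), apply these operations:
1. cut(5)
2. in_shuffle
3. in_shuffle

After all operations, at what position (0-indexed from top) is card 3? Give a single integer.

After op 1 (cut(5)): [3 4 9 8 2 5 1 6 7 0]
After op 2 (in_shuffle): [5 3 1 4 6 9 7 8 0 2]
After op 3 (in_shuffle): [9 5 7 3 8 1 0 4 2 6]
Card 3 is at position 3.

Answer: 3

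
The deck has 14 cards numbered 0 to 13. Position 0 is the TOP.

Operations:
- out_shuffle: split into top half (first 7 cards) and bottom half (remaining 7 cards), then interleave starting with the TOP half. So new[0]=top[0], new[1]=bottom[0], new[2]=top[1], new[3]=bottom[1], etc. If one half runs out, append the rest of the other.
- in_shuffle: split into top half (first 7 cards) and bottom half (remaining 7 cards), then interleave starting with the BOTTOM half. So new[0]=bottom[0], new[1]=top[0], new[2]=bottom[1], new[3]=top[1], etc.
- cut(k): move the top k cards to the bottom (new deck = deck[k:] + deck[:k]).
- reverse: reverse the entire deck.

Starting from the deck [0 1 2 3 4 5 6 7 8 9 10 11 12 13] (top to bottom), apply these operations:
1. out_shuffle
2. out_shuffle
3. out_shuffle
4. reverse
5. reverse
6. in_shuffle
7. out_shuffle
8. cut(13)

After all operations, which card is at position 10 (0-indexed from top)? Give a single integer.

After op 1 (out_shuffle): [0 7 1 8 2 9 3 10 4 11 5 12 6 13]
After op 2 (out_shuffle): [0 10 7 4 1 11 8 5 2 12 9 6 3 13]
After op 3 (out_shuffle): [0 5 10 2 7 12 4 9 1 6 11 3 8 13]
After op 4 (reverse): [13 8 3 11 6 1 9 4 12 7 2 10 5 0]
After op 5 (reverse): [0 5 10 2 7 12 4 9 1 6 11 3 8 13]
After op 6 (in_shuffle): [9 0 1 5 6 10 11 2 3 7 8 12 13 4]
After op 7 (out_shuffle): [9 2 0 3 1 7 5 8 6 12 10 13 11 4]
After op 8 (cut(13)): [4 9 2 0 3 1 7 5 8 6 12 10 13 11]
Position 10: card 12.

Answer: 12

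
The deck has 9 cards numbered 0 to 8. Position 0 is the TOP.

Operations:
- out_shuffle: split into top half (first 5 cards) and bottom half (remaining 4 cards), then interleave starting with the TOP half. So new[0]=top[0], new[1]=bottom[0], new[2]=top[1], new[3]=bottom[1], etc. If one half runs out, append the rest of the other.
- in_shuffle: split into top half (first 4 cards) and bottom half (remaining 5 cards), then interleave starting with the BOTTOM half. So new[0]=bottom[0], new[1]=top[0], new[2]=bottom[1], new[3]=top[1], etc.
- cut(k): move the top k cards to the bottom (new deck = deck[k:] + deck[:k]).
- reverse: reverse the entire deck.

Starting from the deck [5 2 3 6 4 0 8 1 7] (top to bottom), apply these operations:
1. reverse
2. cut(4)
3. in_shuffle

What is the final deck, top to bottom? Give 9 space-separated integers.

After op 1 (reverse): [7 1 8 0 4 6 3 2 5]
After op 2 (cut(4)): [4 6 3 2 5 7 1 8 0]
After op 3 (in_shuffle): [5 4 7 6 1 3 8 2 0]

Answer: 5 4 7 6 1 3 8 2 0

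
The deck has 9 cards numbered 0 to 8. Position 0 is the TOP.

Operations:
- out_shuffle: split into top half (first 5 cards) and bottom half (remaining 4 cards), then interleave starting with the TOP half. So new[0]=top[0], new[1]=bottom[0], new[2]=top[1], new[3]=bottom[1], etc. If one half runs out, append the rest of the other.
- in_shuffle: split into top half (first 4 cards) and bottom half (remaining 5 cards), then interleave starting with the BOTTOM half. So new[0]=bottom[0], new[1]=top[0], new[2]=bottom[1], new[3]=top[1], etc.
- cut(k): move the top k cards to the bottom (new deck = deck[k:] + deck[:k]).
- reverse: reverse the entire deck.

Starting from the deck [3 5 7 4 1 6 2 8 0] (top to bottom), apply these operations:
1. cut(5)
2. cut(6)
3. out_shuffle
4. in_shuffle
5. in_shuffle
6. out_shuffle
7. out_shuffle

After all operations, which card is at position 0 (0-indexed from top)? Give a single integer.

After op 1 (cut(5)): [6 2 8 0 3 5 7 4 1]
After op 2 (cut(6)): [7 4 1 6 2 8 0 3 5]
After op 3 (out_shuffle): [7 8 4 0 1 3 6 5 2]
After op 4 (in_shuffle): [1 7 3 8 6 4 5 0 2]
After op 5 (in_shuffle): [6 1 4 7 5 3 0 8 2]
After op 6 (out_shuffle): [6 3 1 0 4 8 7 2 5]
After op 7 (out_shuffle): [6 8 3 7 1 2 0 5 4]
Position 0: card 6.

Answer: 6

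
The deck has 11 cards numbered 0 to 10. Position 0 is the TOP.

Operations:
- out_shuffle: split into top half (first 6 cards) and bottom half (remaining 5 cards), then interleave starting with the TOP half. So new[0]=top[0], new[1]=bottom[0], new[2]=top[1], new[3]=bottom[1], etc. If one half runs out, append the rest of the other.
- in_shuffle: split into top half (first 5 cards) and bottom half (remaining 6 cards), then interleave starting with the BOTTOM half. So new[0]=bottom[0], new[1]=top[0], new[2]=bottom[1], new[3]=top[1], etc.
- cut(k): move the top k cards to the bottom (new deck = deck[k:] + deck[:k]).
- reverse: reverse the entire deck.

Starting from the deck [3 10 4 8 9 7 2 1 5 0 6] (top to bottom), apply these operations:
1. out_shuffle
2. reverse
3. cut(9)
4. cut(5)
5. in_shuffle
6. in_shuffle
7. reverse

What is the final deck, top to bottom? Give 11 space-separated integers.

After op 1 (out_shuffle): [3 2 10 1 4 5 8 0 9 6 7]
After op 2 (reverse): [7 6 9 0 8 5 4 1 10 2 3]
After op 3 (cut(9)): [2 3 7 6 9 0 8 5 4 1 10]
After op 4 (cut(5)): [0 8 5 4 1 10 2 3 7 6 9]
After op 5 (in_shuffle): [10 0 2 8 3 5 7 4 6 1 9]
After op 6 (in_shuffle): [5 10 7 0 4 2 6 8 1 3 9]
After op 7 (reverse): [9 3 1 8 6 2 4 0 7 10 5]

Answer: 9 3 1 8 6 2 4 0 7 10 5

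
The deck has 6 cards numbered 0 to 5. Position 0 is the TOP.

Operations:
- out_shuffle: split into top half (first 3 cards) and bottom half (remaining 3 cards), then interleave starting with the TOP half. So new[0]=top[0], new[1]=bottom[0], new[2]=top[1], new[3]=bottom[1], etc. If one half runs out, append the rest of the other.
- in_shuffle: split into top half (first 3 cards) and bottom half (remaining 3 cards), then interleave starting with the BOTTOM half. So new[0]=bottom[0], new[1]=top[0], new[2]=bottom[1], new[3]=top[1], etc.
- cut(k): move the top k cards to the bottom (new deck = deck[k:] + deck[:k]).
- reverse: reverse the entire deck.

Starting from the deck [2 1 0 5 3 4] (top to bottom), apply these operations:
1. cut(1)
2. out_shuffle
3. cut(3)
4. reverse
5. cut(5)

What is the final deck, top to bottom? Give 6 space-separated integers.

Answer: 4 0 3 1 2 5

Derivation:
After op 1 (cut(1)): [1 0 5 3 4 2]
After op 2 (out_shuffle): [1 3 0 4 5 2]
After op 3 (cut(3)): [4 5 2 1 3 0]
After op 4 (reverse): [0 3 1 2 5 4]
After op 5 (cut(5)): [4 0 3 1 2 5]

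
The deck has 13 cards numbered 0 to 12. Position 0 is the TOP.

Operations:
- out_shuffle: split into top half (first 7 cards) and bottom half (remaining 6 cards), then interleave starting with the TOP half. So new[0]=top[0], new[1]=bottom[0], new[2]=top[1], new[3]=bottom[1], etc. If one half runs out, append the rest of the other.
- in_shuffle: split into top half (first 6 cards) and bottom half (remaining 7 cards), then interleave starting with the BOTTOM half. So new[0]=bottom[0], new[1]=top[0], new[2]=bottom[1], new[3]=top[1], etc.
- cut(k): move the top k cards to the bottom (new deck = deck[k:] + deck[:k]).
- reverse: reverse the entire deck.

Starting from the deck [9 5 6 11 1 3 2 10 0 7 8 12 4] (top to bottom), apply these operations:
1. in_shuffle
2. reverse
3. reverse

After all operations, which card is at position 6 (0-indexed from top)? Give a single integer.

After op 1 (in_shuffle): [2 9 10 5 0 6 7 11 8 1 12 3 4]
After op 2 (reverse): [4 3 12 1 8 11 7 6 0 5 10 9 2]
After op 3 (reverse): [2 9 10 5 0 6 7 11 8 1 12 3 4]
Position 6: card 7.

Answer: 7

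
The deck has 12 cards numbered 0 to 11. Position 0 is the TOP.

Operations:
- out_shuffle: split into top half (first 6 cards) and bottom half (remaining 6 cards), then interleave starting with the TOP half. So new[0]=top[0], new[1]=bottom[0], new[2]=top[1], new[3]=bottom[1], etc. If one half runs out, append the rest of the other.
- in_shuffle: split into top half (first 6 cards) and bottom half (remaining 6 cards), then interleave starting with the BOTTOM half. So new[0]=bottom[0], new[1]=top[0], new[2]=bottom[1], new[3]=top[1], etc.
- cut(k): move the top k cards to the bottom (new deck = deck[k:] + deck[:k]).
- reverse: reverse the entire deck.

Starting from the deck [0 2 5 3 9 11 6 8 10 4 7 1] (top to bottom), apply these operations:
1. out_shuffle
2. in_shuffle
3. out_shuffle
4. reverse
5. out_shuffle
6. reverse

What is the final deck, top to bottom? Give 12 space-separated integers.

After op 1 (out_shuffle): [0 6 2 8 5 10 3 4 9 7 11 1]
After op 2 (in_shuffle): [3 0 4 6 9 2 7 8 11 5 1 10]
After op 3 (out_shuffle): [3 7 0 8 4 11 6 5 9 1 2 10]
After op 4 (reverse): [10 2 1 9 5 6 11 4 8 0 7 3]
After op 5 (out_shuffle): [10 11 2 4 1 8 9 0 5 7 6 3]
After op 6 (reverse): [3 6 7 5 0 9 8 1 4 2 11 10]

Answer: 3 6 7 5 0 9 8 1 4 2 11 10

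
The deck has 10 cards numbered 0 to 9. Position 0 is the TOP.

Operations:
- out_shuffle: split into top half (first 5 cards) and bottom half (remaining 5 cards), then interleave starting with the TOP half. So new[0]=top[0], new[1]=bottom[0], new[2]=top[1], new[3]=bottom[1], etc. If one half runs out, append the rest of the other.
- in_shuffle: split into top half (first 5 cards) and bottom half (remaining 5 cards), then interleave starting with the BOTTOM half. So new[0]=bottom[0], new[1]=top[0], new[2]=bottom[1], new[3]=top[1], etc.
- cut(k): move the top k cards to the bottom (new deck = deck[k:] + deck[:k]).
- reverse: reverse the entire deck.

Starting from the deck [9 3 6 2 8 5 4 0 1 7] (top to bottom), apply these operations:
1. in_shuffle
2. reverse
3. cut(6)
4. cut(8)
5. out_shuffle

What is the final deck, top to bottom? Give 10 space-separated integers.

Answer: 6 5 0 8 3 7 4 2 9 1

Derivation:
After op 1 (in_shuffle): [5 9 4 3 0 6 1 2 7 8]
After op 2 (reverse): [8 7 2 1 6 0 3 4 9 5]
After op 3 (cut(6)): [3 4 9 5 8 7 2 1 6 0]
After op 4 (cut(8)): [6 0 3 4 9 5 8 7 2 1]
After op 5 (out_shuffle): [6 5 0 8 3 7 4 2 9 1]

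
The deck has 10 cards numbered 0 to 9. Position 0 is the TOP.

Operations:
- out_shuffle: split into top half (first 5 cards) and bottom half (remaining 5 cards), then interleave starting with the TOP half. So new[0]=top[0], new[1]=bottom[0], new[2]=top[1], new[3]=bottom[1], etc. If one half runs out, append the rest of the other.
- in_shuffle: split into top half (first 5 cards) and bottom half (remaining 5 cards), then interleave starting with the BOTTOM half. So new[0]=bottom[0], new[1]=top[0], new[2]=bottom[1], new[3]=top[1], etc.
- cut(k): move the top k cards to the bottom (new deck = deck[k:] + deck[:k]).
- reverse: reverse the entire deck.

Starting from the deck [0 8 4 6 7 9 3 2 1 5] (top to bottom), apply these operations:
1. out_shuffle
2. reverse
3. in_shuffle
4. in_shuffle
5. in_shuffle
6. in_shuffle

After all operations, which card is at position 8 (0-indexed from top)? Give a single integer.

Answer: 6

Derivation:
After op 1 (out_shuffle): [0 9 8 3 4 2 6 1 7 5]
After op 2 (reverse): [5 7 1 6 2 4 3 8 9 0]
After op 3 (in_shuffle): [4 5 3 7 8 1 9 6 0 2]
After op 4 (in_shuffle): [1 4 9 5 6 3 0 7 2 8]
After op 5 (in_shuffle): [3 1 0 4 7 9 2 5 8 6]
After op 6 (in_shuffle): [9 3 2 1 5 0 8 4 6 7]
Position 8: card 6.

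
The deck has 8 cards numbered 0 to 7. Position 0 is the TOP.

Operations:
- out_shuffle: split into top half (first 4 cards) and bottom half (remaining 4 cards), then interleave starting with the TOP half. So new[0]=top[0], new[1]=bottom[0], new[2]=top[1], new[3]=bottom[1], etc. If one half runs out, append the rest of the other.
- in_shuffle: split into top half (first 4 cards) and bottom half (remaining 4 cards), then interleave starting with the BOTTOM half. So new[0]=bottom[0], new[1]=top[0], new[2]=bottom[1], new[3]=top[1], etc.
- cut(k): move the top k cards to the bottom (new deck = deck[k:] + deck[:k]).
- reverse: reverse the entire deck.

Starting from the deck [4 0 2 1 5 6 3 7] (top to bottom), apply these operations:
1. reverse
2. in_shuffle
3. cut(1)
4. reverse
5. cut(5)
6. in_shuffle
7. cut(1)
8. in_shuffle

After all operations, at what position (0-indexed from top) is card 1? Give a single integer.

After op 1 (reverse): [7 3 6 5 1 2 0 4]
After op 2 (in_shuffle): [1 7 2 3 0 6 4 5]
After op 3 (cut(1)): [7 2 3 0 6 4 5 1]
After op 4 (reverse): [1 5 4 6 0 3 2 7]
After op 5 (cut(5)): [3 2 7 1 5 4 6 0]
After op 6 (in_shuffle): [5 3 4 2 6 7 0 1]
After op 7 (cut(1)): [3 4 2 6 7 0 1 5]
After op 8 (in_shuffle): [7 3 0 4 1 2 5 6]
Card 1 is at position 4.

Answer: 4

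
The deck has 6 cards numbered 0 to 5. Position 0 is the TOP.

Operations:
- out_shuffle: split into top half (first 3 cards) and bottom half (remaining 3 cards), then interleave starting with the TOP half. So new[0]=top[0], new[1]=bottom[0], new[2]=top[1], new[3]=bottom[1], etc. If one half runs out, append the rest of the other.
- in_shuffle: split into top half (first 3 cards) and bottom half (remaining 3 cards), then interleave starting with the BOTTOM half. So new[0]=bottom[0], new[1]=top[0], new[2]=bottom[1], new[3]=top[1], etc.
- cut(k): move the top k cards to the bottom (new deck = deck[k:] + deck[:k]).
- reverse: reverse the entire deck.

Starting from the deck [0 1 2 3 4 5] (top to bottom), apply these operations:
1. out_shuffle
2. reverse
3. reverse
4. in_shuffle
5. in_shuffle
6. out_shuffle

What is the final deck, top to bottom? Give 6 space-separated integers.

After op 1 (out_shuffle): [0 3 1 4 2 5]
After op 2 (reverse): [5 2 4 1 3 0]
After op 3 (reverse): [0 3 1 4 2 5]
After op 4 (in_shuffle): [4 0 2 3 5 1]
After op 5 (in_shuffle): [3 4 5 0 1 2]
After op 6 (out_shuffle): [3 0 4 1 5 2]

Answer: 3 0 4 1 5 2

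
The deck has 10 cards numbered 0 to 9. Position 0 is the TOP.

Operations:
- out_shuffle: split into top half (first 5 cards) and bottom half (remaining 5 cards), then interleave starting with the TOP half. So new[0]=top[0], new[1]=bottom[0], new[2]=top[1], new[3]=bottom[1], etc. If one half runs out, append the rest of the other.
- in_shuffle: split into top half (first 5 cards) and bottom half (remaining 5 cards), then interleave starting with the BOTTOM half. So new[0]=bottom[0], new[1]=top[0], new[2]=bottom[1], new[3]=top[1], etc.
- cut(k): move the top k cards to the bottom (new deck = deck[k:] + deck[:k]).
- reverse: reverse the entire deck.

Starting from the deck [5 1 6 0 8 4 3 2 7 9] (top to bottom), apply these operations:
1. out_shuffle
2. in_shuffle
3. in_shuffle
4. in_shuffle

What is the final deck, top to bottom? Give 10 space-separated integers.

After op 1 (out_shuffle): [5 4 1 3 6 2 0 7 8 9]
After op 2 (in_shuffle): [2 5 0 4 7 1 8 3 9 6]
After op 3 (in_shuffle): [1 2 8 5 3 0 9 4 6 7]
After op 4 (in_shuffle): [0 1 9 2 4 8 6 5 7 3]

Answer: 0 1 9 2 4 8 6 5 7 3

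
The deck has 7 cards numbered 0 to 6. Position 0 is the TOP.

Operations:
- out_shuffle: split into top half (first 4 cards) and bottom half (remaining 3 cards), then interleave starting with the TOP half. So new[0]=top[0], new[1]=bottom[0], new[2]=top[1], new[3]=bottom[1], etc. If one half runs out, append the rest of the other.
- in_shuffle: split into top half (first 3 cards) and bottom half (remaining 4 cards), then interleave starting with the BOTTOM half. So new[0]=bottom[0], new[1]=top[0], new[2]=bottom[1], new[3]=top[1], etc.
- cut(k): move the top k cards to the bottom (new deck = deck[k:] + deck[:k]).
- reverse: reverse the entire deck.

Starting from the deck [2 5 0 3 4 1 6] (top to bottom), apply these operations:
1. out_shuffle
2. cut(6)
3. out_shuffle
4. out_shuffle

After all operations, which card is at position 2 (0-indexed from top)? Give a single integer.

After op 1 (out_shuffle): [2 4 5 1 0 6 3]
After op 2 (cut(6)): [3 2 4 5 1 0 6]
After op 3 (out_shuffle): [3 1 2 0 4 6 5]
After op 4 (out_shuffle): [3 4 1 6 2 5 0]
Position 2: card 1.

Answer: 1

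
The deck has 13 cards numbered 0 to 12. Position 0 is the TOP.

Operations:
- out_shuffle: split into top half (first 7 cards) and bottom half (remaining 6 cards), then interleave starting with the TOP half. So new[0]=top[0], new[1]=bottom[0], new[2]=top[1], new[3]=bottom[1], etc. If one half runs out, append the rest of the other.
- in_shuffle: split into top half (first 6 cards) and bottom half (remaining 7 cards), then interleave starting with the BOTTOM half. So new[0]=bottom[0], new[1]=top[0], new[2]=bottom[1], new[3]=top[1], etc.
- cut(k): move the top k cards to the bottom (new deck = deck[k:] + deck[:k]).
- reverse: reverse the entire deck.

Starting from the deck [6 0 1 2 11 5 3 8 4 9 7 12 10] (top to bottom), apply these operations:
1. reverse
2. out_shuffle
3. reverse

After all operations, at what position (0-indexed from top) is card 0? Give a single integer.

After op 1 (reverse): [10 12 7 9 4 8 3 5 11 2 1 0 6]
After op 2 (out_shuffle): [10 5 12 11 7 2 9 1 4 0 8 6 3]
After op 3 (reverse): [3 6 8 0 4 1 9 2 7 11 12 5 10]
Card 0 is at position 3.

Answer: 3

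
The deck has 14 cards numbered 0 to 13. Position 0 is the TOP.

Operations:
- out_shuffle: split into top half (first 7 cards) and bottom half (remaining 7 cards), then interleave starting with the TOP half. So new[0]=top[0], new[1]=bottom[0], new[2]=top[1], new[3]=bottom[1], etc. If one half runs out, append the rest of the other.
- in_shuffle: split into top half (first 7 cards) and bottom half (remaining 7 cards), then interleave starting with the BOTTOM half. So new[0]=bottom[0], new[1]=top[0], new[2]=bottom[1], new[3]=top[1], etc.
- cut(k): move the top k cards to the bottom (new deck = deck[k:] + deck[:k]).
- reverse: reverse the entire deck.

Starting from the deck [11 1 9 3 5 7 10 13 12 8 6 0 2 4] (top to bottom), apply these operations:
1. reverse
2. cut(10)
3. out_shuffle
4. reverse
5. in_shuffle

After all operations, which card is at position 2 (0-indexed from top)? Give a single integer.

Answer: 12

Derivation:
After op 1 (reverse): [4 2 0 6 8 12 13 10 7 5 3 9 1 11]
After op 2 (cut(10)): [3 9 1 11 4 2 0 6 8 12 13 10 7 5]
After op 3 (out_shuffle): [3 6 9 8 1 12 11 13 4 10 2 7 0 5]
After op 4 (reverse): [5 0 7 2 10 4 13 11 12 1 8 9 6 3]
After op 5 (in_shuffle): [11 5 12 0 1 7 8 2 9 10 6 4 3 13]
Position 2: card 12.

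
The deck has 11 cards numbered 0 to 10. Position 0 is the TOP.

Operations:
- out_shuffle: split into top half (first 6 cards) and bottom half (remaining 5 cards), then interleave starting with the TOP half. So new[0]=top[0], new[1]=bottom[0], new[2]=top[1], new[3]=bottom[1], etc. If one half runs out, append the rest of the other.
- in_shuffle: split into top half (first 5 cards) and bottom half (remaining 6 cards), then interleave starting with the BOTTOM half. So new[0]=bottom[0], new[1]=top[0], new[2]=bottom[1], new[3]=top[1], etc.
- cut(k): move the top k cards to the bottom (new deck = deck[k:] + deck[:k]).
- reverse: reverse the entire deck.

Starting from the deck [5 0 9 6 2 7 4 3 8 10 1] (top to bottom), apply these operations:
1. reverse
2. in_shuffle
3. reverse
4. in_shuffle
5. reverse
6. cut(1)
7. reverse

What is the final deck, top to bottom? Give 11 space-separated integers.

After op 1 (reverse): [1 10 8 3 4 7 2 6 9 0 5]
After op 2 (in_shuffle): [7 1 2 10 6 8 9 3 0 4 5]
After op 3 (reverse): [5 4 0 3 9 8 6 10 2 1 7]
After op 4 (in_shuffle): [8 5 6 4 10 0 2 3 1 9 7]
After op 5 (reverse): [7 9 1 3 2 0 10 4 6 5 8]
After op 6 (cut(1)): [9 1 3 2 0 10 4 6 5 8 7]
After op 7 (reverse): [7 8 5 6 4 10 0 2 3 1 9]

Answer: 7 8 5 6 4 10 0 2 3 1 9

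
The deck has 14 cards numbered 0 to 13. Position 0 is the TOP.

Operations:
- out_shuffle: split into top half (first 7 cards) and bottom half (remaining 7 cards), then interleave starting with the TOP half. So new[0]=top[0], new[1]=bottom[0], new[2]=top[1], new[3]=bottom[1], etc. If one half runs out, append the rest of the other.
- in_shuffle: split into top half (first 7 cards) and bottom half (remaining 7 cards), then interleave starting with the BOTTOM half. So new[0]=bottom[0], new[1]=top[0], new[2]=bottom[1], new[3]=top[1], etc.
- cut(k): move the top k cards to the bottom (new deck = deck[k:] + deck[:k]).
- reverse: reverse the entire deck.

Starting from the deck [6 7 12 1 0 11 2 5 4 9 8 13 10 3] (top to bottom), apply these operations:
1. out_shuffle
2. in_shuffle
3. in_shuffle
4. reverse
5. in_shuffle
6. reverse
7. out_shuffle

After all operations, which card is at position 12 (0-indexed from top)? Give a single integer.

Answer: 3

Derivation:
After op 1 (out_shuffle): [6 5 7 4 12 9 1 8 0 13 11 10 2 3]
After op 2 (in_shuffle): [8 6 0 5 13 7 11 4 10 12 2 9 3 1]
After op 3 (in_shuffle): [4 8 10 6 12 0 2 5 9 13 3 7 1 11]
After op 4 (reverse): [11 1 7 3 13 9 5 2 0 12 6 10 8 4]
After op 5 (in_shuffle): [2 11 0 1 12 7 6 3 10 13 8 9 4 5]
After op 6 (reverse): [5 4 9 8 13 10 3 6 7 12 1 0 11 2]
After op 7 (out_shuffle): [5 6 4 7 9 12 8 1 13 0 10 11 3 2]
Position 12: card 3.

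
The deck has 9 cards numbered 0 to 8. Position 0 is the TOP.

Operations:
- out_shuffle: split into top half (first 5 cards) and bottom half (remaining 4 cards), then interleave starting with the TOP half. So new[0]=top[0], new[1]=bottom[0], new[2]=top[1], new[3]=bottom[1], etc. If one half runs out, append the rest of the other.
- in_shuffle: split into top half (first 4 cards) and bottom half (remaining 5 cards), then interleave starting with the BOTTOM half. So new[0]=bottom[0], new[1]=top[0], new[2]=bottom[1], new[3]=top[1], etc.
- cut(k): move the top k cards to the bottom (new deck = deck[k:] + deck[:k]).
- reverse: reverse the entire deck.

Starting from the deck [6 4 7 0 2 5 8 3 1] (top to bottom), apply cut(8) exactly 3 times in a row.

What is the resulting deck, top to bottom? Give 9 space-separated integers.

Answer: 8 3 1 6 4 7 0 2 5

Derivation:
After op 1 (cut(8)): [1 6 4 7 0 2 5 8 3]
After op 2 (cut(8)): [3 1 6 4 7 0 2 5 8]
After op 3 (cut(8)): [8 3 1 6 4 7 0 2 5]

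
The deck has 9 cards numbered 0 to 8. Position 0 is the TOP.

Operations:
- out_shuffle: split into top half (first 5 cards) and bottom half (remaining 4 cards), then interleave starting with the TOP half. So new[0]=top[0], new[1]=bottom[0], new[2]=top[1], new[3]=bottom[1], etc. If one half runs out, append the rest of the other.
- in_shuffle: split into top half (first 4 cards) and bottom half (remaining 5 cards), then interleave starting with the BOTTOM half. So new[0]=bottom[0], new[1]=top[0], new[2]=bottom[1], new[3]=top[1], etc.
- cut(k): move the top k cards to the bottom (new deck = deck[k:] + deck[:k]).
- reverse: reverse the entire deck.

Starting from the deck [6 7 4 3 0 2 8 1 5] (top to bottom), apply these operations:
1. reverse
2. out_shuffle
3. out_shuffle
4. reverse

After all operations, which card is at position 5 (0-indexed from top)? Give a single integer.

Answer: 2

Derivation:
After op 1 (reverse): [5 1 8 2 0 3 4 7 6]
After op 2 (out_shuffle): [5 3 1 4 8 7 2 6 0]
After op 3 (out_shuffle): [5 7 3 2 1 6 4 0 8]
After op 4 (reverse): [8 0 4 6 1 2 3 7 5]
Position 5: card 2.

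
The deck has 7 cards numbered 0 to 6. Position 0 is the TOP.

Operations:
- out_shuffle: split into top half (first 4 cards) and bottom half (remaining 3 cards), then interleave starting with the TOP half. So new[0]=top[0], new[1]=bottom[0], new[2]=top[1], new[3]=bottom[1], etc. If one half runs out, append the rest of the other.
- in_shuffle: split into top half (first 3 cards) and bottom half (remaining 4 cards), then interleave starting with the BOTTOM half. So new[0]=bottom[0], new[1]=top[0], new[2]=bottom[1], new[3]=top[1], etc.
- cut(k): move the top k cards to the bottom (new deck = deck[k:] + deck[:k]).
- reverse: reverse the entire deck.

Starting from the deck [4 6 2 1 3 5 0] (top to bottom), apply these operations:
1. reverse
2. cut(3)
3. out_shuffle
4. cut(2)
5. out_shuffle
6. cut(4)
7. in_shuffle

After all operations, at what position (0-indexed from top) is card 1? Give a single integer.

Answer: 6

Derivation:
After op 1 (reverse): [0 5 3 1 2 6 4]
After op 2 (cut(3)): [1 2 6 4 0 5 3]
After op 3 (out_shuffle): [1 0 2 5 6 3 4]
After op 4 (cut(2)): [2 5 6 3 4 1 0]
After op 5 (out_shuffle): [2 4 5 1 6 0 3]
After op 6 (cut(4)): [6 0 3 2 4 5 1]
After op 7 (in_shuffle): [2 6 4 0 5 3 1]
Card 1 is at position 6.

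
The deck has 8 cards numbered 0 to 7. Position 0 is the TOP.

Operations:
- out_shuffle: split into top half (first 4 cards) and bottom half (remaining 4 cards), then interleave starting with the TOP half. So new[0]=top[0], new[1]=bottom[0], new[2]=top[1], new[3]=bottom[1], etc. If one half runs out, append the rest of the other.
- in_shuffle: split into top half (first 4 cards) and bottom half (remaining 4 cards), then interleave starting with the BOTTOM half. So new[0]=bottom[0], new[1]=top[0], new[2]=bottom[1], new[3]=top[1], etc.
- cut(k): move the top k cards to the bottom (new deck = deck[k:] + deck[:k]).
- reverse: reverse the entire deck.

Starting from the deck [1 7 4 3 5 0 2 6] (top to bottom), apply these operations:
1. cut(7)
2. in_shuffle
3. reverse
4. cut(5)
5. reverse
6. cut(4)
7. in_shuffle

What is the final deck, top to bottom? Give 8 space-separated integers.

After op 1 (cut(7)): [6 1 7 4 3 5 0 2]
After op 2 (in_shuffle): [3 6 5 1 0 7 2 4]
After op 3 (reverse): [4 2 7 0 1 5 6 3]
After op 4 (cut(5)): [5 6 3 4 2 7 0 1]
After op 5 (reverse): [1 0 7 2 4 3 6 5]
After op 6 (cut(4)): [4 3 6 5 1 0 7 2]
After op 7 (in_shuffle): [1 4 0 3 7 6 2 5]

Answer: 1 4 0 3 7 6 2 5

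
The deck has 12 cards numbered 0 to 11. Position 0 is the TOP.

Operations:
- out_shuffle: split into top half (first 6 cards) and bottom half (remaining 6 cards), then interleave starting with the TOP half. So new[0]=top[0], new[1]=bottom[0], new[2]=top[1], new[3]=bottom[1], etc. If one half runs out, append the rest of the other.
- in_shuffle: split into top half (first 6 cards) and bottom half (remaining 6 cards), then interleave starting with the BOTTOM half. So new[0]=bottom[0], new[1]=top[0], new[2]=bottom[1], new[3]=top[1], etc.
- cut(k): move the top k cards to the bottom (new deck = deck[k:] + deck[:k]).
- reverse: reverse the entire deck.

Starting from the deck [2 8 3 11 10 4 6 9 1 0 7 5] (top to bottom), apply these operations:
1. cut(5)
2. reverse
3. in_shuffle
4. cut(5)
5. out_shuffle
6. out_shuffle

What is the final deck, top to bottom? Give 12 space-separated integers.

After op 1 (cut(5)): [4 6 9 1 0 7 5 2 8 3 11 10]
After op 2 (reverse): [10 11 3 8 2 5 7 0 1 9 6 4]
After op 3 (in_shuffle): [7 10 0 11 1 3 9 8 6 2 4 5]
After op 4 (cut(5)): [3 9 8 6 2 4 5 7 10 0 11 1]
After op 5 (out_shuffle): [3 5 9 7 8 10 6 0 2 11 4 1]
After op 6 (out_shuffle): [3 6 5 0 9 2 7 11 8 4 10 1]

Answer: 3 6 5 0 9 2 7 11 8 4 10 1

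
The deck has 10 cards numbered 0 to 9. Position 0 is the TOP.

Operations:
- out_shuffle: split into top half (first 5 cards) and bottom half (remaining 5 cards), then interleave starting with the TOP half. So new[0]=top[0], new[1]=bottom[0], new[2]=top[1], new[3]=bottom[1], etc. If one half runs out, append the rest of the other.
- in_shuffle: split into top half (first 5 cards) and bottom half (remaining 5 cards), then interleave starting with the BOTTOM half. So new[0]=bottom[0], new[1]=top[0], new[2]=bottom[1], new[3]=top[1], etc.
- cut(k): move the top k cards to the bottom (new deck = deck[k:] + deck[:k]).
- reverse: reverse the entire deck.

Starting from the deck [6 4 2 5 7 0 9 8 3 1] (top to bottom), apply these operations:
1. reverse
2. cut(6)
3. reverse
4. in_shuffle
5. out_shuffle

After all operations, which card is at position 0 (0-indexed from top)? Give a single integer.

After op 1 (reverse): [1 3 8 9 0 7 5 2 4 6]
After op 2 (cut(6)): [5 2 4 6 1 3 8 9 0 7]
After op 3 (reverse): [7 0 9 8 3 1 6 4 2 5]
After op 4 (in_shuffle): [1 7 6 0 4 9 2 8 5 3]
After op 5 (out_shuffle): [1 9 7 2 6 8 0 5 4 3]
Position 0: card 1.

Answer: 1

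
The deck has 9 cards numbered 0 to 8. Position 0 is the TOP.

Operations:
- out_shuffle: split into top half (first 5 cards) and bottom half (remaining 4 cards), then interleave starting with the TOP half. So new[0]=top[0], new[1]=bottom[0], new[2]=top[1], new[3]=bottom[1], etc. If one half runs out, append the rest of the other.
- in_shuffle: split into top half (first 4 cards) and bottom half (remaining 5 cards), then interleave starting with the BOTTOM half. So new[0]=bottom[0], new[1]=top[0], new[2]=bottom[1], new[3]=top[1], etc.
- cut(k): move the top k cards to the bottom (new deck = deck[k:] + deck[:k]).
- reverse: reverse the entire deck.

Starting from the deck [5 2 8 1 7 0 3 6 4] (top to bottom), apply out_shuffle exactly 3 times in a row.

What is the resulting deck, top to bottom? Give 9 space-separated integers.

Answer: 5 4 6 3 0 7 1 8 2

Derivation:
After op 1 (out_shuffle): [5 0 2 3 8 6 1 4 7]
After op 2 (out_shuffle): [5 6 0 1 2 4 3 7 8]
After op 3 (out_shuffle): [5 4 6 3 0 7 1 8 2]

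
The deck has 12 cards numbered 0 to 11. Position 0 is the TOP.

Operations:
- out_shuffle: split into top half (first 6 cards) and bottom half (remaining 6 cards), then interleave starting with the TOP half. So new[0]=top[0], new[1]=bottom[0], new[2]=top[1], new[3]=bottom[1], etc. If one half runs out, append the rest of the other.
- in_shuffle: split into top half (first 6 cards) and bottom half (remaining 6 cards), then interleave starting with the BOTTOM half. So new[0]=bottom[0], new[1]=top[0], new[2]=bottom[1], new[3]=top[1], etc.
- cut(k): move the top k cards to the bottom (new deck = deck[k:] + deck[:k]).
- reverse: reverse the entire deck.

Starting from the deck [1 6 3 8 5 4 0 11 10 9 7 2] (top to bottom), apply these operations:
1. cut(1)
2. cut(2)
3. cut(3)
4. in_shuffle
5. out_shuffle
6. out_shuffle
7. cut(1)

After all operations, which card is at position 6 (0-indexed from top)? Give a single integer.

After op 1 (cut(1)): [6 3 8 5 4 0 11 10 9 7 2 1]
After op 2 (cut(2)): [8 5 4 0 11 10 9 7 2 1 6 3]
After op 3 (cut(3)): [0 11 10 9 7 2 1 6 3 8 5 4]
After op 4 (in_shuffle): [1 0 6 11 3 10 8 9 5 7 4 2]
After op 5 (out_shuffle): [1 8 0 9 6 5 11 7 3 4 10 2]
After op 6 (out_shuffle): [1 11 8 7 0 3 9 4 6 10 5 2]
After op 7 (cut(1)): [11 8 7 0 3 9 4 6 10 5 2 1]
Position 6: card 4.

Answer: 4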